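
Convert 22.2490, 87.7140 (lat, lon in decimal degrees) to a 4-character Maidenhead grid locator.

NL32

Add 180° to longitude and 90° to latitude: 267.71, 112.25.
Field: 267.71/20 → 13 → N, 112.25/10 → 11 → L; chars NL.
Square: 7.71/2 → 3, 2.25/1 → 2; chars 32.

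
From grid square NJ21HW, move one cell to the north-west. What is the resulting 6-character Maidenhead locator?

Longitude subsquare h = 7; −1 → 6 = g.
Latitude subsquare w = 22; +1 → 23 = x.

NJ21gx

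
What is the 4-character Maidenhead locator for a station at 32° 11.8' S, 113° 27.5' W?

Offset from 180°W / 90°S: lon 66.54°, lat 57.80°.
Field: 66.54/20 → 3 → D, 57.80/10 → 5 → F; chars DF.
Square: 6.54/2 → 3, 7.80/1 → 7; chars 37.

DF37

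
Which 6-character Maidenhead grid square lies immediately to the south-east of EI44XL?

EI54ak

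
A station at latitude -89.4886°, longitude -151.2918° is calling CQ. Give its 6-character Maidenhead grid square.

Add 180° to longitude and 90° to latitude: 28.7082, 0.5114.
Field (20°×10°, letters A–R): 28.7082/20 → 1 → B, 0.5114/10 → 0 → A; chars BA.
Square (2°×1°, digits 0–9): 8.7082/2 → 4, 0.5114/1 → 0; chars 40.
Subsquare (5′×2.5′, letters a–x): 0.7082/0.0833333 → 8 → i, 0.5114/0.0416667 → 12 → m; chars im.

BA40im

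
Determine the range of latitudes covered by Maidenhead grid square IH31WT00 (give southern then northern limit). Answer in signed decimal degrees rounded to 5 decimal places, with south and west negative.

Field I=8, H=7: +8·20° lon, +7·10° lat → SW at lon -20°, lat -20°.
Square 3, 1: +3·2° lon, +1·1° lat → SW at lon -14°, lat -19°.
Subsquare w=22, t=19: +22·0.0833333° lon, +19·0.0416667° lat → SW at lon -12.1667°, lat -18.2083°.
Extended square 0, 0: +0·0.00833333° lon, +0·0.00416667° lat → SW at lon -12.1667°, lat -18.2083°.
Cell spans 0.00833333° lon × 0.00416667° lat.
south -18.20833, north -18.20417.

-18.20833, -18.20417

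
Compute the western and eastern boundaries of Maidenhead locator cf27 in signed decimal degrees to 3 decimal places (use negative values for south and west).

Field C=2, F=5: +2·20° lon, +5·10° lat → SW at lon -140°, lat -40°.
Square 2, 7: +2·2° lon, +7·1° lat → SW at lon -136°, lat -33°.
Cell spans 2° lon × 1° lat.
west -136.000, east -134.000.

-136.000, -134.000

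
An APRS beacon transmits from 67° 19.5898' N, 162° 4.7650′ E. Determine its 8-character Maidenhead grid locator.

Offset from 180°W / 90°S: lon 342.07942°, lat 157.32650°.
Field (20°×10°, letters A–R): lon ⌊342.07942/20⌋ = 17 → R; lat ⌊157.32650/10⌋ = 15 → P.
Square (2°×1°, digits 0–9): lon ⌊2.07942/2⌋ = 1; lat ⌊7.32650/1⌋ = 7.
Subsquare (5′×2.5′, letters a–x): lon ⌊0.07942/0.0833333⌋ = 0 → a; lat ⌊0.32650/0.0416667⌋ = 7 → h.
Extended square (30″×15″, digits 0–9): lon ⌊0.07942/0.00833333⌋ = 9; lat ⌊0.03483/0.00416667⌋ = 8.

RP17ah98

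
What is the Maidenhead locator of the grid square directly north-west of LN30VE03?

Longitude extended square 0; −1 → -1, wraps to 9, carry into subsquare.
Longitude subsquare v = 21; −1 → 20 = u.
Latitude extended square 3; +1 → 4.

LN30ue94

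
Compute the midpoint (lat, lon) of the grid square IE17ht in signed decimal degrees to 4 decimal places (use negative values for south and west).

Field I=8, E=4: +8·20° lon, +4·10° lat → SW at lon -20°, lat -50°.
Square 1, 7: +1·2° lon, +7·1° lat → SW at lon -18°, lat -43°.
Subsquare h=7, t=19: +7·0.0833333° lon, +19·0.0416667° lat → SW at lon -17.4167°, lat -42.2083°.
Cell spans 0.0833333° lon × 0.0416667° lat. Centre is SW corner plus half of each.
latitude -42.1875, longitude -17.3750.

-42.1875, -17.3750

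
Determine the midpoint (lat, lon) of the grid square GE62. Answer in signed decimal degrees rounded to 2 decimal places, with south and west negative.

-47.50, -47.00

Field G=6, E=4: +6·20° lon, +4·10° lat → SW at lon -60°, lat -50°.
Square 6, 2: +6·2° lon, +2·1° lat → SW at lon -48°, lat -48°.
Cell spans 2° lon × 1° lat. Centre is SW corner plus half of each.
latitude -47.50, longitude -47.00.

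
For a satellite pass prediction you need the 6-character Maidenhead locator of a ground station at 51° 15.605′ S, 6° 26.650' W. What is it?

Shift to the Maidenhead origin (180°W, 90°S): lon 173.5558, lat 38.7399.
Field: lon ⌊173.5558/20⌋ = 8 → I; lat ⌊38.7399/10⌋ = 3 → D.
Square: lon ⌊13.5558/2⌋ = 6; lat ⌊8.7399/1⌋ = 8.
Subsquare: lon ⌊1.5558/0.0833333⌋ = 18 → s; lat ⌊0.7399/0.0416667⌋ = 17 → r.

ID68sr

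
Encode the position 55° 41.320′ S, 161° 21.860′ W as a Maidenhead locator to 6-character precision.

AD94hh

Shift to the Maidenhead origin (180°W, 90°S): lon 18.6357, lat 34.3113.
Field: lon ⌊18.6357/20⌋ = 0 → A; lat ⌊34.3113/10⌋ = 3 → D.
Square: lon ⌊18.6357/2⌋ = 9; lat ⌊4.3113/1⌋ = 4.
Subsquare: lon ⌊0.6357/0.0833333⌋ = 7 → h; lat ⌊0.3113/0.0416667⌋ = 7 → h.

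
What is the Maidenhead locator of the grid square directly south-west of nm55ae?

NM45xd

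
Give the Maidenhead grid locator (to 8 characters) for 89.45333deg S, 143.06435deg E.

QA10mn71

Shift to the Maidenhead origin (180°W, 90°S): lon 323.06435, lat 0.54667.
Field: lon ⌊323.06435/20⌋ = 16 → Q; lat ⌊0.54667/10⌋ = 0 → A.
Square: lon ⌊3.06435/2⌋ = 1; lat ⌊0.54667/1⌋ = 0.
Subsquare: lon ⌊1.06435/0.0833333⌋ = 12 → m; lat ⌊0.54667/0.0416667⌋ = 13 → n.
Extended square: lon ⌊0.06435/0.00833333⌋ = 7; lat ⌊0.00500/0.00416667⌋ = 1.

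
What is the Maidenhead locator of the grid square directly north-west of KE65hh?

Longitude subsquare h = 7; −1 → 6 = g.
Latitude subsquare h = 7; +1 → 8 = i.

KE65gi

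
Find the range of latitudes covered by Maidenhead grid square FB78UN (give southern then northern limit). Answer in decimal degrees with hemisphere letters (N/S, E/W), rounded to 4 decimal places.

Field F=5, B=1: +5·20° lon, +1·10° lat → SW at lon -80°, lat -80°.
Square 7, 8: +7·2° lon, +8·1° lat → SW at lon -66°, lat -72°.
Subsquare u=20, n=13: +20·0.0833333° lon, +13·0.0416667° lat → SW at lon -64.3333°, lat -71.4583°.
Cell spans 0.0833333° lon × 0.0416667° lat.
south 71.4583° S, north 71.4167° S.

71.4583° S, 71.4167° S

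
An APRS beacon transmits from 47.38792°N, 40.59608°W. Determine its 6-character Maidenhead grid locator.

GN97qj

Offset from 180°W / 90°S: lon 139.4039°, lat 137.3879°.
Field: lon ⌊139.4039/20⌋ = 6 → G; lat ⌊137.3879/10⌋ = 13 → N.
Square: lon ⌊19.4039/2⌋ = 9; lat ⌊7.3879/1⌋ = 7.
Subsquare: lon ⌊1.4039/0.0833333⌋ = 16 → q; lat ⌊0.3879/0.0416667⌋ = 9 → j.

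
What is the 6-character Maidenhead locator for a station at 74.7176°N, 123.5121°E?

PQ14sr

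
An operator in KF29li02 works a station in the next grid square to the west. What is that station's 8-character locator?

Longitude extended square 0; −1 → -1, wraps to 9, carry into subsquare.
Longitude subsquare l = 11; −1 → 10 = k.
The latitude characters are unchanged.

KF29ki92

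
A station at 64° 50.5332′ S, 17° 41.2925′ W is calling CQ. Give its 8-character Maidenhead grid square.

IC15dd77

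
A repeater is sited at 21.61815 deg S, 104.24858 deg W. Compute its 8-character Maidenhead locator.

Offset from 180°W / 90°S: lon 75.75142°, lat 68.38185°.
Field: lon ⌊75.75142/20⌋ = 3 → D; lat ⌊68.38185/10⌋ = 6 → G.
Square: lon ⌊15.75142/2⌋ = 7; lat ⌊8.38185/1⌋ = 8.
Subsquare: lon ⌊1.75142/0.0833333⌋ = 21 → v; lat ⌊0.38185/0.0416667⌋ = 9 → j.
Extended square: lon ⌊0.00142/0.00833333⌋ = 0; lat ⌊0.00685/0.00416667⌋ = 1.

DG78vj01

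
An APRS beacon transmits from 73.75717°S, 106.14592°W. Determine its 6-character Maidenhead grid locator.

DB66wf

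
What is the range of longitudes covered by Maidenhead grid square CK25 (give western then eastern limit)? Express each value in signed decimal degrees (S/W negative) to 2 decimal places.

-136.00, -134.00

Field C=2, K=10: +2·20° lon, +10·10° lat → SW at lon -140°, lat 10°.
Square 2, 5: +2·2° lon, +5·1° lat → SW at lon -136°, lat 15°.
Cell spans 2° lon × 1° lat.
west -136.00, east -134.00.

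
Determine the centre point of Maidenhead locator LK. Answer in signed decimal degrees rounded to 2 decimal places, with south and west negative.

15.00, 50.00

Field L=11, K=10: +11·20° lon, +10·10° lat → SW at lon 40°, lat 10°.
Cell spans 20° lon × 10° lat. Centre is SW corner plus half of each.
latitude 15.00, longitude 50.00.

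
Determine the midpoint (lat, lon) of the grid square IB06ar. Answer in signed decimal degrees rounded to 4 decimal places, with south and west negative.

-73.2708, -19.9583

Field I=8, B=1: +8·20° lon, +1·10° lat → SW at lon -20°, lat -80°.
Square 0, 6: +0·2° lon, +6·1° lat → SW at lon -20°, lat -74°.
Subsquare a=0, r=17: +0·0.0833333° lon, +17·0.0416667° lat → SW at lon -20°, lat -73.2917°.
Cell spans 0.0833333° lon × 0.0416667° lat. Centre is SW corner plus half of each.
latitude -73.2708, longitude -19.9583.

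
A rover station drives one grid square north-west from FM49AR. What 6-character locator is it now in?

FM39xs

Longitude subsquare a = 0; −1 → -1, wraps to 23 = x, carry into square.
Longitude square 4; −1 → 3.
Latitude subsquare r = 17; +1 → 18 = s.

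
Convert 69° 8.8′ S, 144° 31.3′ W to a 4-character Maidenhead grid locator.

Add 180° to longitude and 90° to latitude: 35.48, 20.85.
Field: lon ⌊35.48/20⌋ = 1 → B; lat ⌊20.85/10⌋ = 2 → C.
Square: lon ⌊15.48/2⌋ = 7; lat ⌊0.85/1⌋ = 0.

BC70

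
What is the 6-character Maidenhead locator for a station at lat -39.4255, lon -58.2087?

GF00vn

Add 180° to longitude and 90° to latitude: 121.7913, 50.5745.
Field: lon ⌊121.7913/20⌋ = 6 → G; lat ⌊50.5745/10⌋ = 5 → F.
Square: lon ⌊1.7913/2⌋ = 0; lat ⌊0.5745/1⌋ = 0.
Subsquare: lon ⌊1.7913/0.0833333⌋ = 21 → v; lat ⌊0.5745/0.0416667⌋ = 13 → n.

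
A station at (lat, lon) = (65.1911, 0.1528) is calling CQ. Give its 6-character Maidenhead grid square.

JP05be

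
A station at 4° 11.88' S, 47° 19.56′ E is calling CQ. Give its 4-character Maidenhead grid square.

LI35

Offset from 180°W / 90°S: lon 227.33°, lat 85.80°.
Field: 227.33/20 → 11 → L, 85.80/10 → 8 → I; chars LI.
Square: 7.33/2 → 3, 5.80/1 → 5; chars 35.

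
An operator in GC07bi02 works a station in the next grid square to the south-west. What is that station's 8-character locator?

Longitude extended square 0; −1 → -1, wraps to 9, carry into subsquare.
Longitude subsquare b = 1; −1 → 0 = a.
Latitude extended square 2; −1 → 1.

GC07ai91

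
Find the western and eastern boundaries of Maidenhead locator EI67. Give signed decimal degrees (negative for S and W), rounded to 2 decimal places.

-88.00, -86.00

Field E=4, I=8: +4·20° lon, +8·10° lat → SW at lon -100°, lat -10°.
Square 6, 7: +6·2° lon, +7·1° lat → SW at lon -88°, lat -3°.
Cell spans 2° lon × 1° lat.
west -88.00, east -86.00.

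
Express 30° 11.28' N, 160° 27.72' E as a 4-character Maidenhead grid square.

Shift to the Maidenhead origin (180°W, 90°S): lon 340.46, lat 120.19.
Field (20°×10°, letters A–R): lon ⌊340.46/20⌋ = 17 → R; lat ⌊120.19/10⌋ = 12 → M.
Square (2°×1°, digits 0–9): lon ⌊0.46/2⌋ = 0; lat ⌊0.19/1⌋ = 0.

RM00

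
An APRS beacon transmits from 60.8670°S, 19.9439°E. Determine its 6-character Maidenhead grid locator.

Offset from 180°W / 90°S: lon 199.9439°, lat 29.1330°.
Field: lon ⌊199.9439/20⌋ = 9 → J; lat ⌊29.1330/10⌋ = 2 → C.
Square: lon ⌊19.9439/2⌋ = 9; lat ⌊9.1330/1⌋ = 9.
Subsquare: lon ⌊1.9439/0.0833333⌋ = 23 → x; lat ⌊0.1330/0.0416667⌋ = 3 → d.

JC99xd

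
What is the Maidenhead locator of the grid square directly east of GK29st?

Longitude subsquare s = 18; +1 → 19 = t.
The latitude characters are unchanged.

GK29tt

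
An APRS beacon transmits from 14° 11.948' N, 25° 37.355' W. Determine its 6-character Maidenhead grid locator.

HK74ee

Add 180° to longitude and 90° to latitude: 154.3774, 104.1991.
Field (20°×10°, letters A–R): lon ⌊154.3774/20⌋ = 7 → H; lat ⌊104.1991/10⌋ = 10 → K.
Square (2°×1°, digits 0–9): lon ⌊14.3774/2⌋ = 7; lat ⌊4.1991/1⌋ = 4.
Subsquare (5′×2.5′, letters a–x): lon ⌊0.3774/0.0833333⌋ = 4 → e; lat ⌊0.1991/0.0416667⌋ = 4 → e.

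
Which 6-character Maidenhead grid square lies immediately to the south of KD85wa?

KD84wx

Latitude subsquare a = 0; −1 → -1, wraps to 23 = x, carry into square.
Latitude square 5; −1 → 4.
The longitude characters are unchanged.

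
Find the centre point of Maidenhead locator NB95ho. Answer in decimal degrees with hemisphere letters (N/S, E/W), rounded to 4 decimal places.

74.3958° S, 98.6250° E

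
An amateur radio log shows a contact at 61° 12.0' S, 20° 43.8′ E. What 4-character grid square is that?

KC08

Add 180° to longitude and 90° to latitude: 200.73, 28.80.
Field: 200.73/20 → 10 → K, 28.80/10 → 2 → C; chars KC.
Square: 0.73/2 → 0, 8.80/1 → 8; chars 08.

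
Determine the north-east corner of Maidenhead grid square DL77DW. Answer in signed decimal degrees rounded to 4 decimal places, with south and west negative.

Field D=3, L=11: +3·20° lon, +11·10° lat → SW at lon -120°, lat 20°.
Square 7, 7: +7·2° lon, +7·1° lat → SW at lon -106°, lat 27°.
Subsquare d=3, w=22: +3·0.0833333° lon, +22·0.0416667° lat → SW at lon -105.75°, lat 27.9167°.
Cell spans 0.0833333° lon × 0.0416667° lat. NE corner is SW corner plus one full cell.
latitude 27.9583, longitude -105.6667.

27.9583, -105.6667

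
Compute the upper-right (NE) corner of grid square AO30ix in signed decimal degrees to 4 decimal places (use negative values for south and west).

51.0000, -173.2500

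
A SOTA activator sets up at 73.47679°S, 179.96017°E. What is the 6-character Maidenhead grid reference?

Shift to the Maidenhead origin (180°W, 90°S): lon 359.9602, lat 16.5232.
Field: lon ⌊359.9602/20⌋ = 17 → R; lat ⌊16.5232/10⌋ = 1 → B.
Square: lon ⌊19.9602/2⌋ = 9; lat ⌊6.5232/1⌋ = 6.
Subsquare: lon ⌊1.9602/0.0833333⌋ = 23 → x; lat ⌊0.5232/0.0416667⌋ = 12 → m.

RB96xm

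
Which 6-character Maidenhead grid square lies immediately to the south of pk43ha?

PK42hx

Latitude subsquare a = 0; −1 → -1, wraps to 23 = x, carry into square.
Latitude square 3; −1 → 2.
The longitude characters are unchanged.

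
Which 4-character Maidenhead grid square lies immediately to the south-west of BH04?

Longitude square 0; −1 → -1, wraps to 9, carry into field.
Longitude field B = 1; −1 → 0 = A.
Latitude square 4; −1 → 3.

AH93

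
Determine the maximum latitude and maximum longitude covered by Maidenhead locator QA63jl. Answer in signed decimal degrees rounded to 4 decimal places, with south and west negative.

-86.5000, 152.8333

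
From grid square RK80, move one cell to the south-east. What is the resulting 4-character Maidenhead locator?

RJ99

Longitude square 8; +1 → 9.
Latitude square 0; −1 → -1, wraps to 9, carry into field.
Latitude field K = 10; −1 → 9 = J.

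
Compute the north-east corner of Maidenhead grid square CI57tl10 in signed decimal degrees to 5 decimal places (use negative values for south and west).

-2.53750, -128.40000

Field C=2, I=8: +2·20° lon, +8·10° lat → SW at lon -140°, lat -10°.
Square 5, 7: +5·2° lon, +7·1° lat → SW at lon -130°, lat -3°.
Subsquare t=19, l=11: +19·0.0833333° lon, +11·0.0416667° lat → SW at lon -128.417°, lat -2.54167°.
Extended square 1, 0: +1·0.00833333° lon, +0·0.00416667° lat → SW at lon -128.408°, lat -2.54167°.
Cell spans 0.00833333° lon × 0.00416667° lat. NE corner is SW corner plus one full cell.
latitude -2.53750, longitude -128.40000.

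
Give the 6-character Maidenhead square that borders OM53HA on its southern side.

Latitude subsquare a = 0; −1 → -1, wraps to 23 = x, carry into square.
Latitude square 3; −1 → 2.
The longitude characters are unchanged.

OM52hx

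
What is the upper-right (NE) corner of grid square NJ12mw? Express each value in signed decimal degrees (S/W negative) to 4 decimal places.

Field N=13, J=9: +13·20° lon, +9·10° lat → SW at lon 80°, lat 0°.
Square 1, 2: +1·2° lon, +2·1° lat → SW at lon 82°, lat 2°.
Subsquare m=12, w=22: +12·0.0833333° lon, +22·0.0416667° lat → SW at lon 83°, lat 2.91667°.
Cell spans 0.0833333° lon × 0.0416667° lat. NE corner is SW corner plus one full cell.
latitude 2.9583, longitude 83.0833.

2.9583, 83.0833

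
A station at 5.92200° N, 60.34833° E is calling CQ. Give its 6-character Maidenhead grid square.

Shift to the Maidenhead origin (180°W, 90°S): lon 240.3483, lat 95.9220.
Field (20°×10°, letters A–R): 240.3483/20 → 12 → M, 95.9220/10 → 9 → J; chars MJ.
Square (2°×1°, digits 0–9): 0.3483/2 → 0, 5.9220/1 → 5; chars 05.
Subsquare (5′×2.5′, letters a–x): 0.3483/0.0833333 → 4 → e, 0.9220/0.0416667 → 22 → w; chars ew.

MJ05ew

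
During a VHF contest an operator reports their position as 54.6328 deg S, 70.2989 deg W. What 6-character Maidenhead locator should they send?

FD45ui

Add 180° to longitude and 90° to latitude: 109.7011, 35.3672.
Field (20°×10°, letters A–R): 109.7011/20 → 5 → F, 35.3672/10 → 3 → D; chars FD.
Square (2°×1°, digits 0–9): 9.7011/2 → 4, 5.3672/1 → 5; chars 45.
Subsquare (5′×2.5′, letters a–x): 1.7011/0.0833333 → 20 → u, 0.3672/0.0416667 → 8 → i; chars ui.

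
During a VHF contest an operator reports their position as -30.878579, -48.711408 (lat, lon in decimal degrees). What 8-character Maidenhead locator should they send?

GF59pc49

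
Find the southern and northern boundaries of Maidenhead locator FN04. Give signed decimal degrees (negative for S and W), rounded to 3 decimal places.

44.000, 45.000

Field F=5, N=13: +5·20° lon, +13·10° lat → SW at lon -80°, lat 40°.
Square 0, 4: +0·2° lon, +4·1° lat → SW at lon -80°, lat 44°.
Cell spans 2° lon × 1° lat.
south 44.000, north 45.000.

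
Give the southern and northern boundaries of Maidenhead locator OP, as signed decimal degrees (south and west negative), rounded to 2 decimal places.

Field O=14, P=15: +14·20° lon, +15·10° lat → SW at lon 100°, lat 60°.
Cell spans 20° lon × 10° lat.
south 60.00, north 70.00.

60.00, 70.00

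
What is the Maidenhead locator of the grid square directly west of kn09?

Longitude square 0; −1 → -1, wraps to 9, carry into field.
Longitude field K = 10; −1 → 9 = J.
The latitude characters are unchanged.

JN99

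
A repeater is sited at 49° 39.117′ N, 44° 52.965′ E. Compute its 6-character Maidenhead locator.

LN29kp

Add 180° to longitude and 90° to latitude: 224.8827, 139.6519.
Field: lon ⌊224.8827/20⌋ = 11 → L; lat ⌊139.6519/10⌋ = 13 → N.
Square: lon ⌊4.8827/2⌋ = 2; lat ⌊9.6519/1⌋ = 9.
Subsquare: lon ⌊0.8827/0.0833333⌋ = 10 → k; lat ⌊0.6519/0.0416667⌋ = 15 → p.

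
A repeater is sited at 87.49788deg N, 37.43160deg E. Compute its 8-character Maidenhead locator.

KR87rl19

Add 180° to longitude and 90° to latitude: 217.43160, 177.49788.
Field: 217.43160/20 → 10 → K, 177.49788/10 → 17 → R; chars KR.
Square: 17.43160/2 → 8, 7.49788/1 → 7; chars 87.
Subsquare: 1.43160/0.0833333 → 17 → r, 0.49788/0.0416667 → 11 → l; chars rl.
Extended square: 0.01493/0.00833333 → 1, 0.03955/0.00416667 → 9; chars 19.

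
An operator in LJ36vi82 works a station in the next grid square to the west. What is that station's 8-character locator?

Longitude extended square 8; −1 → 7.
The latitude characters are unchanged.

LJ36vi72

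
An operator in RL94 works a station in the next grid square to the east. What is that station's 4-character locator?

AL04

Longitude square 9; +1 → 10, wraps to 0, carry into field.
Longitude field R = 17; +1 → 18, wraps to 0 = A, wrapping around the antimeridian.
The latitude characters are unchanged.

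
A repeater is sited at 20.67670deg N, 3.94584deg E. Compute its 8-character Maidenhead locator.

JL10xq32

Shift to the Maidenhead origin (180°W, 90°S): lon 183.94584, lat 110.67670.
Field: lon ⌊183.94584/20⌋ = 9 → J; lat ⌊110.67670/10⌋ = 11 → L.
Square: lon ⌊3.94584/2⌋ = 1; lat ⌊0.67670/1⌋ = 0.
Subsquare: lon ⌊1.94584/0.0833333⌋ = 23 → x; lat ⌊0.67670/0.0416667⌋ = 16 → q.
Extended square: lon ⌊0.02917/0.00833333⌋ = 3; lat ⌊0.01003/0.00416667⌋ = 2.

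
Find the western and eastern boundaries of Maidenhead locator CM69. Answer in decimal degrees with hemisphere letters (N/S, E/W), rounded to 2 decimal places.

128.00° W, 126.00° W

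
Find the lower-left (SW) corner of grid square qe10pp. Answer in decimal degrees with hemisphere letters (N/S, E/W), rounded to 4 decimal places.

Field Q=16, E=4: +16·20° lon, +4·10° lat → SW at lon 140°, lat -50°.
Square 1, 0: +1·2° lon, +0·1° lat → SW at lon 142°, lat -50°.
Subsquare p=15, p=15: +15·0.0833333° lon, +15·0.0416667° lat → SW at lon 143.25°, lat -49.375°.
latitude 49.3750° S, longitude 143.2500° E.

49.3750° S, 143.2500° E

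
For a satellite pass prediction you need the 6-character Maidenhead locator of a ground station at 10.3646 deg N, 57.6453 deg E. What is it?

LK80ti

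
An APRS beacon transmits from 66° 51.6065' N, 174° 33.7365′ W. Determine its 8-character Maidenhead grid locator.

AP26ru26

Offset from 180°W / 90°S: lon 5.43773°, lat 156.86011°.
Field: 5.43773/20 → 0 → A, 156.86011/10 → 15 → P; chars AP.
Square: 5.43773/2 → 2, 6.86011/1 → 6; chars 26.
Subsquare: 1.43773/0.0833333 → 17 → r, 0.86011/0.0416667 → 20 → u; chars ru.
Extended square: 0.02106/0.00833333 → 2, 0.02677/0.00416667 → 6; chars 26.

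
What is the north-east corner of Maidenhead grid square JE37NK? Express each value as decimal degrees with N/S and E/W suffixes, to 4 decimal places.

Field J=9, E=4: +9·20° lon, +4·10° lat → SW at lon 0°, lat -50°.
Square 3, 7: +3·2° lon, +7·1° lat → SW at lon 6°, lat -43°.
Subsquare n=13, k=10: +13·0.0833333° lon, +10·0.0416667° lat → SW at lon 7.08333°, lat -42.5833°.
Cell spans 0.0833333° lon × 0.0416667° lat. NE corner is SW corner plus one full cell.
latitude 42.5417° S, longitude 7.1667° E.

42.5417° S, 7.1667° E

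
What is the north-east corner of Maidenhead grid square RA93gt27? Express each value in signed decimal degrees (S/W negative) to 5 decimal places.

-86.17500, 178.52500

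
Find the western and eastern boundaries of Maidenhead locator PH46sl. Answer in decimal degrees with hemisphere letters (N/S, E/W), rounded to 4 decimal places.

129.5000° E, 129.5833° E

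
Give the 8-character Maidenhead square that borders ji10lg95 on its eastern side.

Longitude extended square 9; +1 → 10, wraps to 0, carry into subsquare.
Longitude subsquare l = 11; +1 → 12 = m.
The latitude characters are unchanged.

JI10mg05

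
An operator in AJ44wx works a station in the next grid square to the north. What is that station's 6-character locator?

Latitude subsquare x = 23; +1 → 24, wraps to 0 = a, carry into square.
Latitude square 4; +1 → 5.
The longitude characters are unchanged.

AJ45wa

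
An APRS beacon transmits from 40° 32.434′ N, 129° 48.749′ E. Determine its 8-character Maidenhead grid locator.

PN40vm79

Shift to the Maidenhead origin (180°W, 90°S): lon 309.81248, lat 130.54057.
Field (20°×10°, letters A–R): lon ⌊309.81248/20⌋ = 15 → P; lat ⌊130.54057/10⌋ = 13 → N.
Square (2°×1°, digits 0–9): lon ⌊9.81248/2⌋ = 4; lat ⌊0.54057/1⌋ = 0.
Subsquare (5′×2.5′, letters a–x): lon ⌊1.81248/0.0833333⌋ = 21 → v; lat ⌊0.54057/0.0416667⌋ = 12 → m.
Extended square (30″×15″, digits 0–9): lon ⌊0.06248/0.00833333⌋ = 7; lat ⌊0.04057/0.00416667⌋ = 9.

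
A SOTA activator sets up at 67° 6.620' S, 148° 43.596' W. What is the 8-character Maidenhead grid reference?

BC52pv23

Shift to the Maidenhead origin (180°W, 90°S): lon 31.27340, lat 22.88967.
Field (20°×10°, letters A–R): 31.27340/20 → 1 → B, 22.88967/10 → 2 → C; chars BC.
Square (2°×1°, digits 0–9): 11.27340/2 → 5, 2.88967/1 → 2; chars 52.
Subsquare (5′×2.5′, letters a–x): 1.27340/0.0833333 → 15 → p, 0.88967/0.0416667 → 21 → v; chars pv.
Extended square (30″×15″, digits 0–9): 0.02340/0.00833333 → 2, 0.01467/0.00416667 → 3; chars 23.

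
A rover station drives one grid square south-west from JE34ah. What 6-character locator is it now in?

Longitude subsquare a = 0; −1 → -1, wraps to 23 = x, carry into square.
Longitude square 3; −1 → 2.
Latitude subsquare h = 7; −1 → 6 = g.

JE24xg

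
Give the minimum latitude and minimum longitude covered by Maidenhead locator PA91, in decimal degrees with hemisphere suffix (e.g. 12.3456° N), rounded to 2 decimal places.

89.00° S, 138.00° E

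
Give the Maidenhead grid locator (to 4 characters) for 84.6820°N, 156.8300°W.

BR14

Shift to the Maidenhead origin (180°W, 90°S): lon 23.17, lat 174.68.
Field: 23.17/20 → 1 → B, 174.68/10 → 17 → R; chars BR.
Square: 3.17/2 → 1, 4.68/1 → 4; chars 14.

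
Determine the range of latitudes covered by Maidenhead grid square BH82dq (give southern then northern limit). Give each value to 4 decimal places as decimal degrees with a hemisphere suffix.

Field B=1, H=7: +1·20° lon, +7·10° lat → SW at lon -160°, lat -20°.
Square 8, 2: +8·2° lon, +2·1° lat → SW at lon -144°, lat -18°.
Subsquare d=3, q=16: +3·0.0833333° lon, +16·0.0416667° lat → SW at lon -143.75°, lat -17.3333°.
Cell spans 0.0833333° lon × 0.0416667° lat.
south 17.3333° S, north 17.2917° S.

17.3333° S, 17.2917° S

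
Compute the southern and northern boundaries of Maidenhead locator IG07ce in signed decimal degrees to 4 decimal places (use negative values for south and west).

-22.8333, -22.7917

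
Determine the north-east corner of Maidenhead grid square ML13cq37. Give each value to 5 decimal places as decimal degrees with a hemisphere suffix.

23.70000° N, 62.20000° E

Field M=12, L=11: +12·20° lon, +11·10° lat → SW at lon 60°, lat 20°.
Square 1, 3: +1·2° lon, +3·1° lat → SW at lon 62°, lat 23°.
Subsquare c=2, q=16: +2·0.0833333° lon, +16·0.0416667° lat → SW at lon 62.1667°, lat 23.6667°.
Extended square 3, 7: +3·0.00833333° lon, +7·0.00416667° lat → SW at lon 62.1917°, lat 23.6958°.
Cell spans 0.00833333° lon × 0.00416667° lat. NE corner is SW corner plus one full cell.
latitude 23.70000° N, longitude 62.20000° E.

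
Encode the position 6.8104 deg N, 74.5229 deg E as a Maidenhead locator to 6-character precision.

MJ76gt

Add 180° to longitude and 90° to latitude: 254.5229, 96.8104.
Field (20°×10°, letters A–R): lon ⌊254.5229/20⌋ = 12 → M; lat ⌊96.8104/10⌋ = 9 → J.
Square (2°×1°, digits 0–9): lon ⌊14.5229/2⌋ = 7; lat ⌊6.8104/1⌋ = 6.
Subsquare (5′×2.5′, letters a–x): lon ⌊0.5229/0.0833333⌋ = 6 → g; lat ⌊0.8104/0.0416667⌋ = 19 → t.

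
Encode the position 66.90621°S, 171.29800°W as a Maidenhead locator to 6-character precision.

Shift to the Maidenhead origin (180°W, 90°S): lon 8.7020, lat 23.0938.
Field: 8.7020/20 → 0 → A, 23.0938/10 → 2 → C; chars AC.
Square: 8.7020/2 → 4, 3.0938/1 → 3; chars 43.
Subsquare: 0.7020/0.0833333 → 8 → i, 0.0938/0.0416667 → 2 → c; chars ic.

AC43ic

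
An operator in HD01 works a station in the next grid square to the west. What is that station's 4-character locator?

GD91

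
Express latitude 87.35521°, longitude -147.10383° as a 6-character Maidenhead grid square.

Shift to the Maidenhead origin (180°W, 90°S): lon 32.8962, lat 177.3552.
Field: 32.8962/20 → 1 → B, 177.3552/10 → 17 → R; chars BR.
Square: 12.8962/2 → 6, 7.3552/1 → 7; chars 67.
Subsquare: 0.8962/0.0833333 → 10 → k, 0.3552/0.0416667 → 8 → i; chars ki.

BR67ki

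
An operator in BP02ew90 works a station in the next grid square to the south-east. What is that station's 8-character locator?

BP02fv09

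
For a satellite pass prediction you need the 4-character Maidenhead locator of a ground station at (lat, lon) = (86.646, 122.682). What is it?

Offset from 180°W / 90°S: lon 302.68°, lat 176.65°.
Field: lon ⌊302.68/20⌋ = 15 → P; lat ⌊176.65/10⌋ = 17 → R.
Square: lon ⌊2.68/2⌋ = 1; lat ⌊6.65/1⌋ = 6.

PR16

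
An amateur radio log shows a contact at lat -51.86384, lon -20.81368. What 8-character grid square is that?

HD98od22

Add 180° to longitude and 90° to latitude: 159.18632, 38.13616.
Field: 159.18632/20 → 7 → H, 38.13616/10 → 3 → D; chars HD.
Square: 19.18632/2 → 9, 8.13616/1 → 8; chars 98.
Subsquare: 1.18632/0.0833333 → 14 → o, 0.13616/0.0416667 → 3 → d; chars od.
Extended square: 0.01965/0.00833333 → 2, 0.01116/0.00416667 → 2; chars 22.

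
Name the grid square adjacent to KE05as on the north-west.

Longitude subsquare a = 0; −1 → -1, wraps to 23 = x, carry into square.
Longitude square 0; −1 → -1, wraps to 9, carry into field.
Longitude field K = 10; −1 → 9 = J.
Latitude subsquare s = 18; +1 → 19 = t.

JE95xt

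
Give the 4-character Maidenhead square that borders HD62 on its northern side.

HD63

Latitude square 2; +1 → 3.
The longitude characters are unchanged.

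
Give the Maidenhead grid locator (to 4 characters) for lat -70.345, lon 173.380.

RB69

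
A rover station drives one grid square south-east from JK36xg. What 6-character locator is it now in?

JK46af

Longitude subsquare x = 23; +1 → 24, wraps to 0 = a, carry into square.
Longitude square 3; +1 → 4.
Latitude subsquare g = 6; −1 → 5 = f.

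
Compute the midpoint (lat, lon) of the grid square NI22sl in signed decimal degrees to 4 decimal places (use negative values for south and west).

Field N=13, I=8: +13·20° lon, +8·10° lat → SW at lon 80°, lat -10°.
Square 2, 2: +2·2° lon, +2·1° lat → SW at lon 84°, lat -8°.
Subsquare s=18, l=11: +18·0.0833333° lon, +11·0.0416667° lat → SW at lon 85.5°, lat -7.54167°.
Cell spans 0.0833333° lon × 0.0416667° lat. Centre is SW corner plus half of each.
latitude -7.5208, longitude 85.5417.

-7.5208, 85.5417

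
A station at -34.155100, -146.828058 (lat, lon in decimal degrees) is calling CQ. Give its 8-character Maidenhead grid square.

BF65ou02

Offset from 180°W / 90°S: lon 33.17194°, lat 55.84490°.
Field (20°×10°, letters A–R): 33.17194/20 → 1 → B, 55.84490/10 → 5 → F; chars BF.
Square (2°×1°, digits 0–9): 13.17194/2 → 6, 5.84490/1 → 5; chars 65.
Subsquare (5′×2.5′, letters a–x): 1.17194/0.0833333 → 14 → o, 0.84490/0.0416667 → 20 → u; chars ou.
Extended square (30″×15″, digits 0–9): 0.00528/0.00833333 → 0, 0.01157/0.00416667 → 2; chars 02.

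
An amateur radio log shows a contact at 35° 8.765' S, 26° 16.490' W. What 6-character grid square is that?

HF64uu

Shift to the Maidenhead origin (180°W, 90°S): lon 153.7252, lat 54.8539.
Field: 153.7252/20 → 7 → H, 54.8539/10 → 5 → F; chars HF.
Square: 13.7252/2 → 6, 4.8539/1 → 4; chars 64.
Subsquare: 1.7252/0.0833333 → 20 → u, 0.8539/0.0416667 → 20 → u; chars uu.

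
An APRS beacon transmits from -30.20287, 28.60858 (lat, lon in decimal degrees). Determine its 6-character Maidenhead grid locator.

KF49ht

Offset from 180°W / 90°S: lon 208.6086°, lat 59.7971°.
Field: 208.6086/20 → 10 → K, 59.7971/10 → 5 → F; chars KF.
Square: 8.6086/2 → 4, 9.7971/1 → 9; chars 49.
Subsquare: 0.6086/0.0833333 → 7 → h, 0.7971/0.0416667 → 19 → t; chars ht.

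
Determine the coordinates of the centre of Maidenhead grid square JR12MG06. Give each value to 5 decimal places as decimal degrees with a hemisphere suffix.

Field J=9, R=17: +9·20° lon, +17·10° lat → SW at lon 0°, lat 80°.
Square 1, 2: +1·2° lon, +2·1° lat → SW at lon 2°, lat 82°.
Subsquare m=12, g=6: +12·0.0833333° lon, +6·0.0416667° lat → SW at lon 3°, lat 82.25°.
Extended square 0, 6: +0·0.00833333° lon, +6·0.00416667° lat → SW at lon 3°, lat 82.275°.
Cell spans 0.00833333° lon × 0.00416667° lat. Centre is SW corner plus half of each.
latitude 82.27708° N, longitude 3.00417° E.

82.27708° N, 3.00417° E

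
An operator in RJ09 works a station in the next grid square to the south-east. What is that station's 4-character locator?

Longitude square 0; +1 → 1.
Latitude square 9; −1 → 8.

RJ18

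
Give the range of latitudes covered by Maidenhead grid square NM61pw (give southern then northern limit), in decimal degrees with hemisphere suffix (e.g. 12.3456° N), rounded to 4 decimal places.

Field N=13, M=12: +13·20° lon, +12·10° lat → SW at lon 80°, lat 30°.
Square 6, 1: +6·2° lon, +1·1° lat → SW at lon 92°, lat 31°.
Subsquare p=15, w=22: +15·0.0833333° lon, +22·0.0416667° lat → SW at lon 93.25°, lat 31.9167°.
Cell spans 0.0833333° lon × 0.0416667° lat.
south 31.9167° N, north 31.9583° N.

31.9167° N, 31.9583° N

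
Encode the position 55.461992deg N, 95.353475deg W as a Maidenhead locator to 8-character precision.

EO25hl70

Shift to the Maidenhead origin (180°W, 90°S): lon 84.64652, lat 145.46199.
Field (20°×10°, letters A–R): lon ⌊84.64652/20⌋ = 4 → E; lat ⌊145.46199/10⌋ = 14 → O.
Square (2°×1°, digits 0–9): lon ⌊4.64652/2⌋ = 2; lat ⌊5.46199/1⌋ = 5.
Subsquare (5′×2.5′, letters a–x): lon ⌊0.64652/0.0833333⌋ = 7 → h; lat ⌊0.46199/0.0416667⌋ = 11 → l.
Extended square (30″×15″, digits 0–9): lon ⌊0.06319/0.00833333⌋ = 7; lat ⌊0.00366/0.00416667⌋ = 0.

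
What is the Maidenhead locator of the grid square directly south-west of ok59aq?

OK49xp

Longitude subsquare a = 0; −1 → -1, wraps to 23 = x, carry into square.
Longitude square 5; −1 → 4.
Latitude subsquare q = 16; −1 → 15 = p.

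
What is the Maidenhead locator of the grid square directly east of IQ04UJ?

Longitude subsquare u = 20; +1 → 21 = v.
The latitude characters are unchanged.

IQ04vj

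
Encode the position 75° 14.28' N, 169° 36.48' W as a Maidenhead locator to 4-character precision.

AQ55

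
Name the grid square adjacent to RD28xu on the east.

Longitude subsquare x = 23; +1 → 24, wraps to 0 = a, carry into square.
Longitude square 2; +1 → 3.
The latitude characters are unchanged.

RD38au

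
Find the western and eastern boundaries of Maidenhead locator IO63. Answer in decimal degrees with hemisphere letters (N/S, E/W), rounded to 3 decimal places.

8.000° W, 6.000° W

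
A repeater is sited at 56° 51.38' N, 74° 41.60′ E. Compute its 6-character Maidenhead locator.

MO76iu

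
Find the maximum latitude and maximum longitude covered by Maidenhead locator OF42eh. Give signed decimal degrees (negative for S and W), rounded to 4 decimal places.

Field O=14, F=5: +14·20° lon, +5·10° lat → SW at lon 100°, lat -40°.
Square 4, 2: +4·2° lon, +2·1° lat → SW at lon 108°, lat -38°.
Subsquare e=4, h=7: +4·0.0833333° lon, +7·0.0416667° lat → SW at lon 108.333°, lat -37.7083°.
Cell spans 0.0833333° lon × 0.0416667° lat. NE corner is SW corner plus one full cell.
latitude -37.6667, longitude 108.4167.

-37.6667, 108.4167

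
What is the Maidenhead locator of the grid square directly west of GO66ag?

GO56xg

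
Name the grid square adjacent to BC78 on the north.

BC79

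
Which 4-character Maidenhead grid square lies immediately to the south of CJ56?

Latitude square 6; −1 → 5.
The longitude characters are unchanged.

CJ55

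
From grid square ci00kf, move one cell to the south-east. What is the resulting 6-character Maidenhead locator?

CI00le

Longitude subsquare k = 10; +1 → 11 = l.
Latitude subsquare f = 5; −1 → 4 = e.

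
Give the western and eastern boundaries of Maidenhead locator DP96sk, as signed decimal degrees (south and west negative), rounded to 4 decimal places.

-100.5000, -100.4167

Field D=3, P=15: +3·20° lon, +15·10° lat → SW at lon -120°, lat 60°.
Square 9, 6: +9·2° lon, +6·1° lat → SW at lon -102°, lat 66°.
Subsquare s=18, k=10: +18·0.0833333° lon, +10·0.0416667° lat → SW at lon -100.5°, lat 66.4167°.
Cell spans 0.0833333° lon × 0.0416667° lat.
west -100.5000, east -100.4167.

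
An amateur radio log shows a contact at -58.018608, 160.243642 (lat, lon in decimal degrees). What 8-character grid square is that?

RD01cx95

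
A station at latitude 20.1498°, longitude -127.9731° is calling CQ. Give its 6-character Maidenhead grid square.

CL60ad

Shift to the Maidenhead origin (180°W, 90°S): lon 52.0269, lat 110.1498.
Field: lon ⌊52.0269/20⌋ = 2 → C; lat ⌊110.1498/10⌋ = 11 → L.
Square: lon ⌊12.0269/2⌋ = 6; lat ⌊0.1498/1⌋ = 0.
Subsquare: lon ⌊0.0269/0.0833333⌋ = 0 → a; lat ⌊0.1498/0.0416667⌋ = 3 → d.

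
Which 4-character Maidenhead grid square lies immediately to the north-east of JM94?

KM05

Longitude square 9; +1 → 10, wraps to 0, carry into field.
Longitude field J = 9; +1 → 10 = K.
Latitude square 4; +1 → 5.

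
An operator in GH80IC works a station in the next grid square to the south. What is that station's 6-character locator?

Latitude subsquare c = 2; −1 → 1 = b.
The longitude characters are unchanged.

GH80ib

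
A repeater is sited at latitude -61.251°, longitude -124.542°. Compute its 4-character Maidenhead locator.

CC78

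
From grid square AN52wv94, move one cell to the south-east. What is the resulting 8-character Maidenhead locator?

AN52xv03

Longitude extended square 9; +1 → 10, wraps to 0, carry into subsquare.
Longitude subsquare w = 22; +1 → 23 = x.
Latitude extended square 4; −1 → 3.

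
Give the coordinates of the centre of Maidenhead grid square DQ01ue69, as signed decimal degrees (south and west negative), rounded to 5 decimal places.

71.20625, -118.27917

Field D=3, Q=16: +3·20° lon, +16·10° lat → SW at lon -120°, lat 70°.
Square 0, 1: +0·2° lon, +1·1° lat → SW at lon -120°, lat 71°.
Subsquare u=20, e=4: +20·0.0833333° lon, +4·0.0416667° lat → SW at lon -118.333°, lat 71.1667°.
Extended square 6, 9: +6·0.00833333° lon, +9·0.00416667° lat → SW at lon -118.283°, lat 71.2042°.
Cell spans 0.00833333° lon × 0.00416667° lat. Centre is SW corner plus half of each.
latitude 71.20625, longitude -118.27917.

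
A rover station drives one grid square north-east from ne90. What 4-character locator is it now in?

OE01

Longitude square 9; +1 → 10, wraps to 0, carry into field.
Longitude field N = 13; +1 → 14 = O.
Latitude square 0; +1 → 1.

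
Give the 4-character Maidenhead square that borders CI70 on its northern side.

CI71

Latitude square 0; +1 → 1.
The longitude characters are unchanged.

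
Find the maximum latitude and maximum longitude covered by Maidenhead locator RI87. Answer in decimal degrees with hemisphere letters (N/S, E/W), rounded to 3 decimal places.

2.000° S, 178.000° E

Field R=17, I=8: +17·20° lon, +8·10° lat → SW at lon 160°, lat -10°.
Square 8, 7: +8·2° lon, +7·1° lat → SW at lon 176°, lat -3°.
Cell spans 2° lon × 1° lat. NE corner is SW corner plus one full cell.
latitude 2.000° S, longitude 178.000° E.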